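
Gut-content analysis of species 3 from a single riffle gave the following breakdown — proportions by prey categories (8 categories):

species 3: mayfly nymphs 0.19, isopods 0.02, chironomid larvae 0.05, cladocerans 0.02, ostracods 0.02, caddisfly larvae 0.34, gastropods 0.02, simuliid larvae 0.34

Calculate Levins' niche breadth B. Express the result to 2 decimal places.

Σpᵢ² = 0.19² + 0.02² + 0.05² + 0.02² + 0.02² + 0.34² + 0.02² + 0.34² = 0.0361 + 0.0004 + 0.0025 + 0.0004 + 0.0004 + 0.1156 + 0.0004 + 0.1156 = 0.2714
B = 1 / 0.2714 = 3.6846

3.68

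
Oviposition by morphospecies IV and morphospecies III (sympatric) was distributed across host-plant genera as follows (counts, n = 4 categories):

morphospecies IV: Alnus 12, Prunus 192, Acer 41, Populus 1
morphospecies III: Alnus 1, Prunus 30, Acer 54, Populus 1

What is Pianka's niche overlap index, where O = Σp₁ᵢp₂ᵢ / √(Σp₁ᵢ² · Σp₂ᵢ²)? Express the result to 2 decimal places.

0.66

Proportions for morphospecies IV (n=246): 12/246=0.0488, 192/246=0.7805, 41/246=0.1667, 1/246=0.0041
Proportions for morphospecies III (n=86): 1/86=0.0116, 30/86=0.3488, 54/86=0.6279, 1/86=0.0116
Σ p₁ᵢp₂ᵢ = 0.000566 + 0.272238 + 0.104671 + 0.000048 = 0.377523
Σp_1ᵢ² = 0.0488² + 0.7805² + 0.1667² + 0.0041² = 0.002381 + 0.609180 + 0.027789 + 0.000017 = 0.639367
Σp_2ᵢ² = 0.0116² + 0.3488² + 0.6279² + 0.0116² = 0.000135 + 0.121661 + 0.394258 + 0.000135 = 0.516189
O = 0.377523 / √(0.639367 × 0.516189) = 0.377523 / 0.5744860 = 0.6571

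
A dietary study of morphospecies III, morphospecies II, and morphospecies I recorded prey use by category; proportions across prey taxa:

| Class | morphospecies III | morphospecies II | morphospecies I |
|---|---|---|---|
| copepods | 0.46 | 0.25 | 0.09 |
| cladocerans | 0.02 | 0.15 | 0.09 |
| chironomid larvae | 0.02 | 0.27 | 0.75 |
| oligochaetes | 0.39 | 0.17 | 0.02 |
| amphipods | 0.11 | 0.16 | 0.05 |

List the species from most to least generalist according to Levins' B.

morphospecies II > morphospecies III > morphospecies I

Σp_IIIᵢ² = 0.46² + 0.02² + 0.02² + 0.39² + 0.11² = 0.2116 + 0.0004 + 0.0004 + 0.1521 + 0.0121 = 0.3766
B_III = 1 / 0.3766 = 2.6553
Σp_IIᵢ² = 0.25² + 0.15² + 0.27² + 0.17² + 0.16² = 0.0625 + 0.0225 + 0.0729 + 0.0289 + 0.0256 = 0.2124
B_II = 1 / 0.2124 = 4.7081
Σp_Iᵢ² = 0.09² + 0.09² + 0.75² + 0.02² + 0.05² = 0.0081 + 0.0081 + 0.5625 + 0.0004 + 0.0025 = 0.5816
B_I = 1 / 0.5816 = 1.7194
Ranking by B (broadest → narrowest): morphospecies II (4.71) > morphospecies III (2.66) > morphospecies I (1.72)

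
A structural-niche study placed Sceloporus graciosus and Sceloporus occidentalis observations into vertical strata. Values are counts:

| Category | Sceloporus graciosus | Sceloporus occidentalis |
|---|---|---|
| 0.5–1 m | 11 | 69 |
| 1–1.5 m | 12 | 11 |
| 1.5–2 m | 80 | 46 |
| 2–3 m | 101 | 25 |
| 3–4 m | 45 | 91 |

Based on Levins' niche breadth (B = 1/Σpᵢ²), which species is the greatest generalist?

Sceloporus occidentalis

Proportions for Sceloporus graciosus (n=249): 11/249=0.0442, 12/249=0.0482, 80/249=0.3213, 101/249=0.4056, 45/249=0.1807
Proportions for Sceloporus occidentalis (n=242): 69/242=0.2851, 11/242=0.0455, 46/242=0.1901, 25/242=0.1033, 91/242=0.3760
Σp_gracᵢ² = 0.0442² + 0.0482² + 0.3213² + 0.4056² + 0.1807² = 0.001954 + 0.002323 + 0.103234 + 0.164511 + 0.032652 = 0.304674
B_grac = 1 / 0.304674 = 3.2822
Σp_occiᵢ² = 0.2851² + 0.0455² + 0.1901² + 0.1033² + 0.3760² = 0.081282 + 0.002070 + 0.036138 + 0.010671 + 0.141376 = 0.271537
B_occi = 1 / 0.271537 = 3.6827
Highest B → broadest niche (most generalist): Sceloporus occidentalis (B = 3.68).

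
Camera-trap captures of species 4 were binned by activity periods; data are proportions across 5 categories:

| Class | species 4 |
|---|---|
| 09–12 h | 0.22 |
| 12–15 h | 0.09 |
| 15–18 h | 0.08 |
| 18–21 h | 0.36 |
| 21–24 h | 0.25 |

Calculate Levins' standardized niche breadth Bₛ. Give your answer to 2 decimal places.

Σpᵢ² = 0.22² + 0.09² + 0.08² + 0.36² + 0.25² = 0.0484 + 0.0081 + 0.0064 + 0.1296 + 0.0625 = 0.2550
B = 1 / 0.2550 = 3.9216
Bₛ = (B − 1)/(n − 1) = (3.9216 − 1)/(5 − 1) = 2.9216/4 = 0.7304

0.73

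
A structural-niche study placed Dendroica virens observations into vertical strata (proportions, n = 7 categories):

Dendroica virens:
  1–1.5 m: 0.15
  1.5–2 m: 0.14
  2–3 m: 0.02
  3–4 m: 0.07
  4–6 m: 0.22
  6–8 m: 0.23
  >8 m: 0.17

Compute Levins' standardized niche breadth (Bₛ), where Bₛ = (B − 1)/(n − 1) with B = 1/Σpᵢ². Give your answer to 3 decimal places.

Σpᵢ² = 0.15² + 0.14² + 0.02² + 0.07² + 0.22² + 0.23² + 0.17² = 0.0225 + 0.0196 + 0.0004 + 0.0049 + 0.0484 + 0.0529 + 0.0289 = 0.1776
B = 1 / 0.1776 = 5.63063
Bₛ = (B − 1)/(n − 1) = (5.63063 − 1)/(7 − 1) = 4.63063/6 = 0.77177

0.772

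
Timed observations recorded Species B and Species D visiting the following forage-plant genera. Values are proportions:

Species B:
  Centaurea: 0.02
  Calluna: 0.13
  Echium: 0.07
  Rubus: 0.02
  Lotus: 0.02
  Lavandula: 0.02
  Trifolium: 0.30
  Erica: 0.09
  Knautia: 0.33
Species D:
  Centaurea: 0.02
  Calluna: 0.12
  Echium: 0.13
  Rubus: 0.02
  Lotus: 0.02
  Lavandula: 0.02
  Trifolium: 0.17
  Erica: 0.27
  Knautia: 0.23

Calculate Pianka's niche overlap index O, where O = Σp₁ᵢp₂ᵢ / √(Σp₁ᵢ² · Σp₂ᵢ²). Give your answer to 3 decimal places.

0.854

Σ p₁ᵢp₂ᵢ = 0.0004 + 0.0156 + 0.0091 + 0.0004 + 0.0004 + 0.0004 + 0.0510 + 0.0243 + 0.0759 = 0.1775
Σp_1ᵢ² = 0.02² + 0.13² + 0.07² + 0.02² + 0.02² + 0.02² + 0.30² + 0.09² + 0.33² = 0.0004 + 0.0169 + 0.0049 + 0.0004 + 0.0004 + 0.0004 + 0.0900 + 0.0081 + 0.1089 = 0.2304
Σp_2ᵢ² = 0.02² + 0.12² + 0.13² + 0.02² + 0.02² + 0.02² + 0.17² + 0.27² + 0.23² = 0.0004 + 0.0144 + 0.0169 + 0.0004 + 0.0004 + 0.0004 + 0.0289 + 0.0729 + 0.0529 = 0.1876
O = 0.1775 / √(0.2304 × 0.1876) = 0.1775 / 0.207902 = 0.85377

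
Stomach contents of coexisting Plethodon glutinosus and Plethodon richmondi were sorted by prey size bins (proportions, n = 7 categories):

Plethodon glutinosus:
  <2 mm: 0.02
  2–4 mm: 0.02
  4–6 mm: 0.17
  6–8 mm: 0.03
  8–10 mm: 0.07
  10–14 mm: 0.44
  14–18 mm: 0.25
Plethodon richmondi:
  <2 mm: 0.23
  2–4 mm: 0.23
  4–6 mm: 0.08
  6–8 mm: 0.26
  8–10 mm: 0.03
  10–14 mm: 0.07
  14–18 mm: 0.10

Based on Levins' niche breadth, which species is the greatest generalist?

Σp_glutᵢ² = 0.02² + 0.02² + 0.17² + 0.03² + 0.07² + 0.44² + 0.25² = 0.0004 + 0.0004 + 0.0289 + 0.0009 + 0.0049 + 0.1936 + 0.0625 = 0.2916
B_glut = 1 / 0.2916 = 3.4294
Σp_richᵢ² = 0.23² + 0.23² + 0.08² + 0.26² + 0.03² + 0.07² + 0.10² = 0.0529 + 0.0529 + 0.0064 + 0.0676 + 0.0009 + 0.0049 + 0.0100 = 0.1956
B_rich = 1 / 0.1956 = 5.1125
Highest B → broadest niche (most generalist): Plethodon richmondi (B = 5.11).

Plethodon richmondi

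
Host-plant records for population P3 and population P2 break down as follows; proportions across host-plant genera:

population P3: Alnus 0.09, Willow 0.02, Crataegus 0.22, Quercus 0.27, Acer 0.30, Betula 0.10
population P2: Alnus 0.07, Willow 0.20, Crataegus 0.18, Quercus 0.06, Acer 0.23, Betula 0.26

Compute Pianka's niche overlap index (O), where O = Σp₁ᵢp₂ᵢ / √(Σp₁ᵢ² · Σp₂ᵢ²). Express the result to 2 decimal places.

0.75

Σ p₁ᵢp₂ᵢ = 0.0063 + 0.0040 + 0.0396 + 0.0162 + 0.0690 + 0.0260 = 0.1611
Σp_1ᵢ² = 0.09² + 0.02² + 0.22² + 0.27² + 0.30² + 0.10² = 0.0081 + 0.0004 + 0.0484 + 0.0729 + 0.0900 + 0.0100 = 0.2298
Σp_2ᵢ² = 0.07² + 0.20² + 0.18² + 0.06² + 0.23² + 0.26² = 0.0049 + 0.0400 + 0.0324 + 0.0036 + 0.0529 + 0.0676 = 0.2014
O = 0.1611 / √(0.2298 × 0.2014) = 0.1611 / 0.21513 = 0.7488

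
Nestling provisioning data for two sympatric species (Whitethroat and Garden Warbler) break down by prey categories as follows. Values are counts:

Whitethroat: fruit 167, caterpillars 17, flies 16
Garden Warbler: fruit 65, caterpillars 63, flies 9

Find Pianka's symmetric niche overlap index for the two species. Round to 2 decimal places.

Proportions for Whitethroat (n=200): 167/200=0.8350, 17/200=0.0850, 16/200=0.0800
Proportions for Garden Warbler (n=137): 65/137=0.4745, 63/137=0.4599, 9/137=0.0657
Σ p₁ᵢp₂ᵢ = 0.396208 + 0.039092 + 0.005256 = 0.440556
Σp_1ᵢ² = 0.8350² + 0.0850² + 0.0800² = 0.697225 + 0.007225 + 0.006400 = 0.710850
Σp_2ᵢ² = 0.4745² + 0.4599² + 0.0657² = 0.225150 + 0.211508 + 0.004316 = 0.440974
O = 0.440556 / √(0.710850 × 0.440974) = 0.440556 / 0.5598807 = 0.7869

0.79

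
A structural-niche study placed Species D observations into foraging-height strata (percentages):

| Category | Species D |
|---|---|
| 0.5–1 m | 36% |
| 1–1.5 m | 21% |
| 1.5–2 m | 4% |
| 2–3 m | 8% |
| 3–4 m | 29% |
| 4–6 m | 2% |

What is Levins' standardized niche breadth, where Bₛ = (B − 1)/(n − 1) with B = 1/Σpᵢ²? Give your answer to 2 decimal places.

0.55

Convert percentages to proportions (divide by 100).
Σpᵢ² = 0.36² + 0.21² + 0.04² + 0.08² + 0.29² + 0.02² = 0.1296 + 0.0441 + 0.0016 + 0.0064 + 0.0841 + 0.0004 = 0.2662
B = 1 / 0.2662 = 3.7566
Bₛ = (B − 1)/(n − 1) = (3.7566 − 1)/(6 − 1) = 2.7566/5 = 0.5513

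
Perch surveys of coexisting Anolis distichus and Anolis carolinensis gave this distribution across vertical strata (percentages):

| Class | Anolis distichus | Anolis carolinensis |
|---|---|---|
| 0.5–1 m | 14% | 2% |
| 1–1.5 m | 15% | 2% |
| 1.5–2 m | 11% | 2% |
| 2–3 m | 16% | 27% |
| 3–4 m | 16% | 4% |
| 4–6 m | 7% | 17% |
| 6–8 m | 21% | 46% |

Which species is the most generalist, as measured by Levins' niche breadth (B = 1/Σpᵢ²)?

Anolis distichus

Convert percentages to proportions (divide by 100).
Σp_distᵢ² = 0.14² + 0.15² + 0.11² + 0.16² + 0.16² + 0.07² + 0.21² = 0.0196 + 0.0225 + 0.0121 + 0.0256 + 0.0256 + 0.0049 + 0.0441 = 0.1544
B_dist = 1 / 0.1544 = 6.4767
Σp_caroᵢ² = 0.02² + 0.02² + 0.02² + 0.27² + 0.04² + 0.17² + 0.46² = 0.0004 + 0.0004 + 0.0004 + 0.0729 + 0.0016 + 0.0289 + 0.2116 = 0.3162
B_caro = 1 / 0.3162 = 3.1626
Highest B → broadest niche (most generalist): Anolis distichus (B = 6.48).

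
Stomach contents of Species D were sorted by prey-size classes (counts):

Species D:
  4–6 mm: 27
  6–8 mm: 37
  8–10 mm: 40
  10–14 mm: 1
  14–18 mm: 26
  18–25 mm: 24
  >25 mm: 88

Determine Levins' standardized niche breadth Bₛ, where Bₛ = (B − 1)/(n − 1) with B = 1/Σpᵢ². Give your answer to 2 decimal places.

0.61

Proportions for Species D (n=243): 27/243=0.1111, 37/243=0.1523, 40/243=0.1646, 1/243=0.0041, 26/243=0.1070, 24/243=0.0988, 88/243=0.3621
Σpᵢ² = 0.1111² + 0.1523² + 0.1646² + 0.0041² + 0.1070² + 0.0988² + 0.3621² = 0.012343 + 0.023195 + 0.027093 + 0.000017 + 0.011449 + 0.009761 + 0.131116 = 0.214974
B = 1 / 0.214974 = 4.6517
Bₛ = (B − 1)/(n − 1) = (4.6517 − 1)/(7 − 1) = 3.6517/6 = 0.6086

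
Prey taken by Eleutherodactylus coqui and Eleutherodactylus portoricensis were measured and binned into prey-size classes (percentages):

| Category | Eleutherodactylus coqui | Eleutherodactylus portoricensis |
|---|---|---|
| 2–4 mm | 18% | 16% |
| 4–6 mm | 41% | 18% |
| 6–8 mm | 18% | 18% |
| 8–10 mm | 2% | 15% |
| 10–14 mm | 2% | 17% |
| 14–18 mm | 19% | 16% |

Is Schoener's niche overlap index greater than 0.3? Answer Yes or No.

Convert percentages to proportions (divide by 100).
Σ|p₁ᵢ − p₂ᵢ| = 0.02 + 0.23 + 0.00 + 0.13 + 0.15 + 0.03 = 0.56
D = 1 − ½ × 0.56 = 1 − 0.280 = 0.7200
D = 0.7200 > 0.3 → Yes.

Yes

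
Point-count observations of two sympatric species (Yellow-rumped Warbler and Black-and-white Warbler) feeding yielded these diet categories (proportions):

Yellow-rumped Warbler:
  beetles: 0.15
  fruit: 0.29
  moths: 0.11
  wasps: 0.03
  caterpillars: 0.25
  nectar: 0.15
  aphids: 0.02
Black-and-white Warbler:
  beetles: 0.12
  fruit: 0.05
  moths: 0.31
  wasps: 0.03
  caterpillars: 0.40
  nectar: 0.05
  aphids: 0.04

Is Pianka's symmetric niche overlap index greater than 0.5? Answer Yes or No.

Σ p₁ᵢp₂ᵢ = 0.0180 + 0.0145 + 0.0341 + 0.0009 + 0.1000 + 0.0075 + 0.0008 = 0.1758
Σp_1ᵢ² = 0.15² + 0.29² + 0.11² + 0.03² + 0.25² + 0.15² + 0.02² = 0.0225 + 0.0841 + 0.0121 + 0.0009 + 0.0625 + 0.0225 + 0.0004 = 0.2050
Σp_2ᵢ² = 0.12² + 0.05² + 0.31² + 0.03² + 0.40² + 0.05² + 0.04² = 0.0144 + 0.0025 + 0.0961 + 0.0009 + 0.1600 + 0.0025 + 0.0016 = 0.2780
O = 0.1758 / √(0.2050 × 0.2780) = 0.1758 / 0.23873 = 0.7364
O = 0.7364 > 0.5 → Yes.

Yes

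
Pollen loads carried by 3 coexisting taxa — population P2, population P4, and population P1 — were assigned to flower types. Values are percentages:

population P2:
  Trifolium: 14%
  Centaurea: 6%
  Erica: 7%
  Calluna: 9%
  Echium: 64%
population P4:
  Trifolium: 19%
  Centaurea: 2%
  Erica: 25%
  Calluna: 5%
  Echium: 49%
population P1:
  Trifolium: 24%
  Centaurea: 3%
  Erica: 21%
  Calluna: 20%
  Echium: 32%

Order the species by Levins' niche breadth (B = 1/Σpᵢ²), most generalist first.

Convert percentages to proportions (divide by 100).
Σp_P2ᵢ² = 0.14² + 0.06² + 0.07² + 0.09² + 0.64² = 0.0196 + 0.0036 + 0.0049 + 0.0081 + 0.4096 = 0.4458
B_P2 = 1 / 0.4458 = 2.2432
Σp_P4ᵢ² = 0.19² + 0.02² + 0.25² + 0.05² + 0.49² = 0.0361 + 0.0004 + 0.0625 + 0.0025 + 0.2401 = 0.3416
B_P4 = 1 / 0.3416 = 2.9274
Σp_P1ᵢ² = 0.24² + 0.03² + 0.21² + 0.20² + 0.32² = 0.0576 + 0.0009 + 0.0441 + 0.0400 + 0.1024 = 0.2450
B_P1 = 1 / 0.2450 = 4.0816
Ranking by B (broadest → narrowest): population P1 (4.08) > population P4 (2.93) > population P2 (2.24)

population P1 > population P4 > population P2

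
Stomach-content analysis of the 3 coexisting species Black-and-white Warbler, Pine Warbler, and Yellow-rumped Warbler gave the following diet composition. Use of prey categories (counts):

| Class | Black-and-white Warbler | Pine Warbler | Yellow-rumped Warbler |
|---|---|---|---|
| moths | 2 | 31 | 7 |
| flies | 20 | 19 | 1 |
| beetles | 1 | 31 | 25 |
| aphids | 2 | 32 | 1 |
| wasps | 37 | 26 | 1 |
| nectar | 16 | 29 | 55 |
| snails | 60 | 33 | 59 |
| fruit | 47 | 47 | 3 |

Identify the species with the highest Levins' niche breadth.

Proportions for Black-and-white Warbler (n=185): 2/185=0.0108, 20/185=0.1081, 1/185=0.0054, 2/185=0.0108, 37/185=0.2000, 16/185=0.0865, 60/185=0.3243, 47/185=0.2541
Proportions for Pine Warbler (n=248): 31/248=0.1250, 19/248=0.0766, 31/248=0.1250, 32/248=0.1290, 26/248=0.1048, 29/248=0.1169, 33/248=0.1331, 47/248=0.1895
Proportions for Yellow-rumped Warbler (n=152): 7/152=0.0461, 1/152=0.0066, 25/152=0.1645, 1/152=0.0066, 1/152=0.0066, 55/152=0.3618, 59/152=0.3882, 3/152=0.0197
Σp_Blacᵢ² = 0.0108² + 0.1081² + 0.0054² + 0.0108² + 0.2000² + 0.0865² + 0.3243² + 0.2541² = 0.000117 + 0.011686 + 0.000029 + 0.000117 + 0.040000 + 0.007482 + 0.105170 + 0.064567 = 0.229168
B_Blac = 1 / 0.229168 = 4.3636
Σp_Pineᵢ² = 0.1250² + 0.0766² + 0.1250² + 0.1290² + 0.1048² + 0.1169² + 0.1331² + 0.1895² = 0.015625 + 0.005868 + 0.015625 + 0.016641 + 0.010983 + 0.013666 + 0.017716 + 0.035910 = 0.132034
B_Pine = 1 / 0.132034 = 7.5738
Σp_Yellᵢ² = 0.0461² + 0.0066² + 0.1645² + 0.0066² + 0.0066² + 0.3618² + 0.3882² + 0.0197² = 0.002125 + 0.000044 + 0.027060 + 0.000044 + 0.000044 + 0.130899 + 0.150699 + 0.000388 = 0.311303
B_Yell = 1 / 0.311303 = 3.2123
Highest B → broadest niche (most generalist): Pine Warbler (B = 7.57).

Pine Warbler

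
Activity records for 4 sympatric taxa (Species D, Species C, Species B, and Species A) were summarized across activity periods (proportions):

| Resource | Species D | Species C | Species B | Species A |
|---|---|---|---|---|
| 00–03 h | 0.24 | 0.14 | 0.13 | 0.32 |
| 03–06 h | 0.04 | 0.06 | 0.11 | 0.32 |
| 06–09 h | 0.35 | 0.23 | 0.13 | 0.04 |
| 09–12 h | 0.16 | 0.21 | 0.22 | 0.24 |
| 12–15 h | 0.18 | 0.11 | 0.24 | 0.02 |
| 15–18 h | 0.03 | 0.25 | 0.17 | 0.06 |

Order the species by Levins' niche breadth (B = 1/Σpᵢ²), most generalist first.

Species B > Species C > Species D > Species A

Σp_Dᵢ² = 0.24² + 0.04² + 0.35² + 0.16² + 0.18² + 0.03² = 0.0576 + 0.0016 + 0.1225 + 0.0256 + 0.0324 + 0.0009 = 0.2406
B_D = 1 / 0.2406 = 4.1563
Σp_Cᵢ² = 0.14² + 0.06² + 0.23² + 0.21² + 0.11² + 0.25² = 0.0196 + 0.0036 + 0.0529 + 0.0441 + 0.0121 + 0.0625 = 0.1948
B_C = 1 / 0.1948 = 5.1335
Σp_Bᵢ² = 0.13² + 0.11² + 0.13² + 0.22² + 0.24² + 0.17² = 0.0169 + 0.0121 + 0.0169 + 0.0484 + 0.0576 + 0.0289 = 0.1808
B_B = 1 / 0.1808 = 5.5310
Σp_Aᵢ² = 0.32² + 0.32² + 0.04² + 0.24² + 0.02² + 0.06² = 0.1024 + 0.1024 + 0.0016 + 0.0576 + 0.0004 + 0.0036 = 0.2680
B_A = 1 / 0.2680 = 3.7313
Ranking by B (broadest → narrowest): Species B (5.53) > Species C (5.13) > Species D (4.16) > Species A (3.73)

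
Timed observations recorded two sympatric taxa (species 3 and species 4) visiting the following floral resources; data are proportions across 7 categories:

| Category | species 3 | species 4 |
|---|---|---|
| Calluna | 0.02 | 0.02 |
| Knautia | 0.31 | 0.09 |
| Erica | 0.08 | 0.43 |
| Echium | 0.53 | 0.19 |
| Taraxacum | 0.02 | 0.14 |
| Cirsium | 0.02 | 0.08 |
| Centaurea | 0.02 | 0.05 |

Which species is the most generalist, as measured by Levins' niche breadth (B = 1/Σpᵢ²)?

species 4

Σp_3ᵢ² = 0.02² + 0.31² + 0.08² + 0.53² + 0.02² + 0.02² + 0.02² = 0.0004 + 0.0961 + 0.0064 + 0.2809 + 0.0004 + 0.0004 + 0.0004 = 0.3850
B_3 = 1 / 0.3850 = 2.5974
Σp_4ᵢ² = 0.02² + 0.09² + 0.43² + 0.19² + 0.14² + 0.08² + 0.05² = 0.0004 + 0.0081 + 0.1849 + 0.0361 + 0.0196 + 0.0064 + 0.0025 = 0.2580
B_4 = 1 / 0.2580 = 3.8760
Highest B → broadest niche (most generalist): species 4 (B = 3.88).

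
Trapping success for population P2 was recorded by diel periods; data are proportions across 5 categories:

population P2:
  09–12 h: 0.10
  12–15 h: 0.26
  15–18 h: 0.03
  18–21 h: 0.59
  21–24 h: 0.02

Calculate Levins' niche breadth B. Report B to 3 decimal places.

2.342

Σpᵢ² = 0.10² + 0.26² + 0.03² + 0.59² + 0.02² = 0.0100 + 0.0676 + 0.0009 + 0.3481 + 0.0004 = 0.4270
B = 1 / 0.4270 = 2.34192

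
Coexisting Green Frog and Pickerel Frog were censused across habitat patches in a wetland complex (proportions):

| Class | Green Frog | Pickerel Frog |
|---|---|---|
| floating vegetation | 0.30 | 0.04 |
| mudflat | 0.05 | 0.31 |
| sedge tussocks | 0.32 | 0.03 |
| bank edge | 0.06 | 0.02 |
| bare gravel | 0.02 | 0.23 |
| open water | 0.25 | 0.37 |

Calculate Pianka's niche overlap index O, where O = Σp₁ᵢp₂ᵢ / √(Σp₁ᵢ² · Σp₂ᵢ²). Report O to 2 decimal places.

0.49

Σ p₁ᵢp₂ᵢ = 0.0120 + 0.0155 + 0.0096 + 0.0012 + 0.0046 + 0.0925 = 0.1354
Σp_1ᵢ² = 0.30² + 0.05² + 0.32² + 0.06² + 0.02² + 0.25² = 0.0900 + 0.0025 + 0.1024 + 0.0036 + 0.0004 + 0.0625 = 0.2614
Σp_2ᵢ² = 0.04² + 0.31² + 0.03² + 0.02² + 0.23² + 0.37² = 0.0016 + 0.0961 + 0.0009 + 0.0004 + 0.0529 + 0.1369 = 0.2888
O = 0.1354 / √(0.2614 × 0.2888) = 0.1354 / 0.27476 = 0.4928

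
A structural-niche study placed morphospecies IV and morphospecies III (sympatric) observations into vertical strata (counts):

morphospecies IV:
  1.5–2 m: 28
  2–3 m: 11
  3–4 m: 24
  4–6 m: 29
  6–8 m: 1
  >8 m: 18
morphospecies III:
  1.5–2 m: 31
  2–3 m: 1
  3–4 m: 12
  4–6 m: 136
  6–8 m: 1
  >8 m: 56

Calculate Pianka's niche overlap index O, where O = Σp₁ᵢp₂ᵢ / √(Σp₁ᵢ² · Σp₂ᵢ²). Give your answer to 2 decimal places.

Proportions for morphospecies IV (n=111): 28/111=0.2523, 11/111=0.0991, 24/111=0.2162, 29/111=0.2613, 1/111=0.0090, 18/111=0.1622
Proportions for morphospecies III (n=237): 31/237=0.1308, 1/237=0.0042, 12/237=0.0506, 136/237=0.5738, 1/237=0.0042, 56/237=0.2363
Σ p₁ᵢp₂ᵢ = 0.033001 + 0.000416 + 0.010940 + 0.149934 + 0.000038 + 0.038328 = 0.232657
Σp_1ᵢ² = 0.2523² + 0.0991² + 0.2162² + 0.2613² + 0.0090² + 0.1622² = 0.063655 + 0.009821 + 0.046742 + 0.068278 + 0.000081 + 0.026309 = 0.214886
Σp_2ᵢ² = 0.1308² + 0.0042² + 0.0506² + 0.5738² + 0.0042² + 0.2363² = 0.017109 + 0.000018 + 0.002560 + 0.329246 + 0.000018 + 0.055838 = 0.404789
O = 0.232657 / √(0.214886 × 0.404789) = 0.232657 / 0.2949296 = 0.7889

0.79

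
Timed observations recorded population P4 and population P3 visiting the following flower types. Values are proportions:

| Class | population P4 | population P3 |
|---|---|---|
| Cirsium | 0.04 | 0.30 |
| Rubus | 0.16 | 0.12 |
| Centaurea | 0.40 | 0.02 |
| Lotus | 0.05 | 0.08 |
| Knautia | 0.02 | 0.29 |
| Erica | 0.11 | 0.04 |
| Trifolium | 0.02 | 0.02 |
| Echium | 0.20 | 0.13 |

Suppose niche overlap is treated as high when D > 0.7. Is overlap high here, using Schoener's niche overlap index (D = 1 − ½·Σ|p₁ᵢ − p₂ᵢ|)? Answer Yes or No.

Σ|p₁ᵢ − p₂ᵢ| = 0.26 + 0.04 + 0.38 + 0.03 + 0.27 + 0.07 + 0.00 + 0.07 = 1.12
D = 1 − ½ × 1.12 = 1 − 0.560 = 0.4400
D = 0.4400 < 0.7 → No.

No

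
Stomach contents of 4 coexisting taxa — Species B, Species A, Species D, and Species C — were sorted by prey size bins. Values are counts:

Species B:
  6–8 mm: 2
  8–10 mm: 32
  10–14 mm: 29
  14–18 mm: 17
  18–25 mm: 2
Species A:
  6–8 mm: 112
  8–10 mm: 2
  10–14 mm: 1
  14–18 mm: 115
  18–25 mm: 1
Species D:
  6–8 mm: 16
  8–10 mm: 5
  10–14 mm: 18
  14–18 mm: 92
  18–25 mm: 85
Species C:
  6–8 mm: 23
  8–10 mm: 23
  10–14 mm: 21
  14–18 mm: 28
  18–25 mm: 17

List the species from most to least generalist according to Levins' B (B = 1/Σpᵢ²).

Species C > Species B > Species D > Species A

Proportions for Species B (n=82): 2/82=0.0244, 32/82=0.3902, 29/82=0.3537, 17/82=0.2073, 2/82=0.0244
Proportions for Species A (n=231): 112/231=0.4848, 2/231=0.0087, 1/231=0.0043, 115/231=0.4978, 1/231=0.0043
Proportions for Species D (n=216): 16/216=0.0741, 5/216=0.0231, 18/216=0.0833, 92/216=0.4259, 85/216=0.3935
Proportions for Species C (n=112): 23/112=0.2054, 23/112=0.2054, 21/112=0.1875, 28/112=0.2500, 17/112=0.1518
Σp_Bᵢ² = 0.0244² + 0.3902² + 0.3537² + 0.2073² + 0.0244² = 0.000595 + 0.152256 + 0.125104 + 0.042973 + 0.000595 = 0.321523
B_B = 1 / 0.321523 = 3.1102
Σp_Aᵢ² = 0.4848² + 0.0087² + 0.0043² + 0.4978² + 0.0043² = 0.235031 + 0.000076 + 0.000018 + 0.247805 + 0.000018 = 0.482948
B_A = 1 / 0.482948 = 2.0706
Σp_Dᵢ² = 0.0741² + 0.0231² + 0.0833² + 0.4259² + 0.3935² = 0.005491 + 0.000534 + 0.006939 + 0.181391 + 0.154842 = 0.349197
B_D = 1 / 0.349197 = 2.8637
Σp_Cᵢ² = 0.2054² + 0.2054² + 0.1875² + 0.2500² + 0.1518² = 0.042189 + 0.042189 + 0.035156 + 0.062500 + 0.023043 = 0.205077
B_C = 1 / 0.205077 = 4.8762
Ranking by B (broadest → narrowest): Species C (4.88) > Species B (3.11) > Species D (2.86) > Species A (2.07)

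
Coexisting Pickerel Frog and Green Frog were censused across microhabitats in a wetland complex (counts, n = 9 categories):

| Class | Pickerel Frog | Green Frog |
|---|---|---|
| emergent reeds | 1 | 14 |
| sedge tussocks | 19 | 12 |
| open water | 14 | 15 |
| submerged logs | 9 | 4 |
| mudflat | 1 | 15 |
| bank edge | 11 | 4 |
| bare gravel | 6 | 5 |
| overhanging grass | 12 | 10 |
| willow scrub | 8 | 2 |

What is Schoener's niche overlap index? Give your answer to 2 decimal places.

0.65

Proportions for Pickerel Frog (n=81): 1/81=0.0123, 19/81=0.2346, 14/81=0.1728, 9/81=0.1111, 1/81=0.0123, 11/81=0.1358, 6/81=0.0741, 12/81=0.1481, 8/81=0.0988
Proportions for Green Frog (n=81): 14/81=0.1728, 12/81=0.1481, 15/81=0.1852, 4/81=0.0494, 15/81=0.1852, 4/81=0.0494, 5/81=0.0617, 10/81=0.1235, 2/81=0.0247
Σ|p₁ᵢ − p₂ᵢ| = 0.1605 + 0.0865 + 0.0124 + 0.0617 + 0.1729 + 0.0864 + 0.0124 + 0.0246 + 0.0741 = 0.6915
D = 1 − ½ × 0.6915 = 1 − 0.34575 = 0.65425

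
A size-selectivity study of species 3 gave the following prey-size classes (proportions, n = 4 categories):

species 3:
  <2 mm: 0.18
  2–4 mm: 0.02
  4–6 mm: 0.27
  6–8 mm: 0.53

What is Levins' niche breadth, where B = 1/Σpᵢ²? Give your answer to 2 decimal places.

2.59

Σpᵢ² = 0.18² + 0.02² + 0.27² + 0.53² = 0.0324 + 0.0004 + 0.0729 + 0.2809 = 0.3866
B = 1 / 0.3866 = 2.5867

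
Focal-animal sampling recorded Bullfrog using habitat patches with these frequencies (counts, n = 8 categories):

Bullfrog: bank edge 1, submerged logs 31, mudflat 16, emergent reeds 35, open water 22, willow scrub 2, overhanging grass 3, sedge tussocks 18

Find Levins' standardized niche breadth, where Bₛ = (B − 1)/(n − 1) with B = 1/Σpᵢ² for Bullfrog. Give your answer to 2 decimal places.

Proportions for Bullfrog (n=128): 1/128=0.0078, 31/128=0.2422, 16/128=0.1250, 35/128=0.2734, 22/128=0.1719, 2/128=0.0156, 3/128=0.0234, 18/128=0.1406
Σpᵢ² = 0.0078² + 0.2422² + 0.1250² + 0.2734² + 0.1719² + 0.0156² + 0.0234² + 0.1406² = 0.000061 + 0.058661 + 0.015625 + 0.074748 + 0.029550 + 0.000243 + 0.000548 + 0.019768 = 0.199204
B = 1 / 0.199204 = 5.0200
Bₛ = (B − 1)/(n − 1) = (5.0200 − 1)/(8 − 1) = 4.0200/7 = 0.5743

0.57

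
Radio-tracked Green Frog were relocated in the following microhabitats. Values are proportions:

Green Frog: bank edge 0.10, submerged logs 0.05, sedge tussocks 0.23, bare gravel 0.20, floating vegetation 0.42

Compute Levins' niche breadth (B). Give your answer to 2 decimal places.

3.55

Σpᵢ² = 0.10² + 0.05² + 0.23² + 0.20² + 0.42² = 0.0100 + 0.0025 + 0.0529 + 0.0400 + 0.1764 = 0.2818
B = 1 / 0.2818 = 3.5486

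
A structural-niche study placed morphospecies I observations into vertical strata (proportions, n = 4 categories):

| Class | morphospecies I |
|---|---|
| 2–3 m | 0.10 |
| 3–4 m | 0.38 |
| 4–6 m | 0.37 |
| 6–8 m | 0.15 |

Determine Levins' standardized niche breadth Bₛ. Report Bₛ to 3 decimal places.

0.729

Σpᵢ² = 0.10² + 0.38² + 0.37² + 0.15² = 0.0100 + 0.1444 + 0.1369 + 0.0225 = 0.3138
B = 1 / 0.3138 = 3.18674
Bₛ = (B − 1)/(n − 1) = (3.18674 − 1)/(4 − 1) = 2.18674/3 = 0.72891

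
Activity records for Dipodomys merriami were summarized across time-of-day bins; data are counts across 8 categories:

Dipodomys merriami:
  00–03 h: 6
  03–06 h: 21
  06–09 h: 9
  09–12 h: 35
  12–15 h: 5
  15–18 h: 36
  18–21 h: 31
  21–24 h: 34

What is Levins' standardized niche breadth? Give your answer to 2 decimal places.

0.71

Proportions for Dipodomys merriami (n=177): 6/177=0.0339, 21/177=0.1186, 9/177=0.0508, 35/177=0.1977, 5/177=0.0282, 36/177=0.2034, 31/177=0.1751, 34/177=0.1921
Σpᵢ² = 0.0339² + 0.1186² + 0.0508² + 0.1977² + 0.0282² + 0.2034² + 0.1751² + 0.1921² = 0.001149 + 0.014066 + 0.002581 + 0.039085 + 0.000795 + 0.041372 + 0.030660 + 0.036902 = 0.166610
B = 1 / 0.166610 = 6.0020
Bₛ = (B − 1)/(n − 1) = (6.0020 − 1)/(8 − 1) = 5.0020/7 = 0.7146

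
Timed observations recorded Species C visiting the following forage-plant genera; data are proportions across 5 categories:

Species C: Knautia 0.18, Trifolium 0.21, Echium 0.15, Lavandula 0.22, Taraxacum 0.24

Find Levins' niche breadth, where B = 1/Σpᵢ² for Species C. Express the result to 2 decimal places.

4.88

Σpᵢ² = 0.18² + 0.21² + 0.15² + 0.22² + 0.24² = 0.0324 + 0.0441 + 0.0225 + 0.0484 + 0.0576 = 0.2050
B = 1 / 0.2050 = 4.8780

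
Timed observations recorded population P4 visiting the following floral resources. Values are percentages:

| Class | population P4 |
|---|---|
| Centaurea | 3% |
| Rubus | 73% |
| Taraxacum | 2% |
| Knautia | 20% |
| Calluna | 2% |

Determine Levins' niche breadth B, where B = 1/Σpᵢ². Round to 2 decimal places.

1.74

Convert percentages to proportions (divide by 100).
Σpᵢ² = 0.03² + 0.73² + 0.02² + 0.20² + 0.02² = 0.0009 + 0.5329 + 0.0004 + 0.0400 + 0.0004 = 0.5746
B = 1 / 0.5746 = 1.7403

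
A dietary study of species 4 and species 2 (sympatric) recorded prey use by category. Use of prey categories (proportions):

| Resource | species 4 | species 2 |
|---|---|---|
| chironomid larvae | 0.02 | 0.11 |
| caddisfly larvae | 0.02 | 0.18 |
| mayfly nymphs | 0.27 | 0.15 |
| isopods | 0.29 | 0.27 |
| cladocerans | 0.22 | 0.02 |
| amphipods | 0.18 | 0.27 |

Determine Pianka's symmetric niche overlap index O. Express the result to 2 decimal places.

0.79

Σ p₁ᵢp₂ᵢ = 0.0022 + 0.0036 + 0.0405 + 0.0783 + 0.0044 + 0.0486 = 0.1776
Σp_1ᵢ² = 0.02² + 0.02² + 0.27² + 0.29² + 0.22² + 0.18² = 0.0004 + 0.0004 + 0.0729 + 0.0841 + 0.0484 + 0.0324 = 0.2386
Σp_2ᵢ² = 0.11² + 0.18² + 0.15² + 0.27² + 0.02² + 0.27² = 0.0121 + 0.0324 + 0.0225 + 0.0729 + 0.0004 + 0.0729 = 0.2132
O = 0.1776 / √(0.2386 × 0.2132) = 0.1776 / 0.22554 = 0.7874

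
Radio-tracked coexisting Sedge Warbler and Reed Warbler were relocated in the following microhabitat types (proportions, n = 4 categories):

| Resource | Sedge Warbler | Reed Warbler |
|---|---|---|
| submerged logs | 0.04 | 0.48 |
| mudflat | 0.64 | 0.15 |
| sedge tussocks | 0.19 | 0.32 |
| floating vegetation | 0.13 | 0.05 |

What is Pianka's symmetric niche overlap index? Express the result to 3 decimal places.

0.448

Σ p₁ᵢp₂ᵢ = 0.0192 + 0.0960 + 0.0608 + 0.0065 = 0.1825
Σp_1ᵢ² = 0.04² + 0.64² + 0.19² + 0.13² = 0.0016 + 0.4096 + 0.0361 + 0.0169 = 0.4642
Σp_2ᵢ² = 0.48² + 0.15² + 0.32² + 0.05² = 0.2304 + 0.0225 + 0.1024 + 0.0025 = 0.3578
O = 0.1825 / √(0.4642 × 0.3578) = 0.1825 / 0.407542 = 0.44781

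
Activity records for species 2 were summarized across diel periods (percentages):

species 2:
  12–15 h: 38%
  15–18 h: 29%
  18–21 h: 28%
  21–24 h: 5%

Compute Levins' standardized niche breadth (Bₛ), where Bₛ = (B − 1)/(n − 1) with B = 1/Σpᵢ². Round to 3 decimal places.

0.744

Convert percentages to proportions (divide by 100).
Σpᵢ² = 0.38² + 0.29² + 0.28² + 0.05² = 0.1444 + 0.0841 + 0.0784 + 0.0025 = 0.3094
B = 1 / 0.3094 = 3.23206
Bₛ = (B − 1)/(n − 1) = (3.23206 − 1)/(4 − 1) = 2.23206/3 = 0.74402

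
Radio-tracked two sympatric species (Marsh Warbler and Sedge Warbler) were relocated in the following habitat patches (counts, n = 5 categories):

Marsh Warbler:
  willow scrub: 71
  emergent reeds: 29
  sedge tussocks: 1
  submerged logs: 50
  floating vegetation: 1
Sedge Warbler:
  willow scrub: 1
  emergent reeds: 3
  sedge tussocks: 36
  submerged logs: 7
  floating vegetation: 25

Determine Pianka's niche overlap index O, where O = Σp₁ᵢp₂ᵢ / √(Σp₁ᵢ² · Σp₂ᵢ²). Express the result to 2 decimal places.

Proportions for Marsh Warbler (n=152): 71/152=0.4671, 29/152=0.1908, 1/152=0.0066, 50/152=0.3289, 1/152=0.0066
Proportions for Sedge Warbler (n=72): 1/72=0.0139, 3/72=0.0417, 36/72=0.5000, 7/72=0.0972, 25/72=0.3472
Σ p₁ᵢp₂ᵢ = 0.006493 + 0.007956 + 0.003300 + 0.031969 + 0.002292 = 0.052010
Σp_1ᵢ² = 0.4671² + 0.1908² + 0.0066² + 0.3289² + 0.0066² = 0.218182 + 0.036405 + 0.000044 + 0.108175 + 0.000044 = 0.362850
Σp_2ᵢ² = 0.0139² + 0.0417² + 0.5000² + 0.0972² + 0.3472² = 0.000193 + 0.001739 + 0.250000 + 0.009448 + 0.120548 = 0.381928
O = 0.052010 / √(0.362850 × 0.381928) = 0.052010 / 0.3722668 = 0.1397

0.14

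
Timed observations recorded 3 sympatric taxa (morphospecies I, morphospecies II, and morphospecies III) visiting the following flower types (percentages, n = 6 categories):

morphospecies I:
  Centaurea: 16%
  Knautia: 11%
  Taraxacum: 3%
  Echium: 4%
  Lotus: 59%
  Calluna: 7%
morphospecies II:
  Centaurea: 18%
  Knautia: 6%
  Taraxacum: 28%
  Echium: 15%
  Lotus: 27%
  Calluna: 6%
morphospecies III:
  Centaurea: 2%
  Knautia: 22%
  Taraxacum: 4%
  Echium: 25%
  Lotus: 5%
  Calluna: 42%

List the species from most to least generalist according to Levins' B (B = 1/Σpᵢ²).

morphospecies II > morphospecies III > morphospecies I

Convert percentages to proportions (divide by 100).
Σp_Iᵢ² = 0.16² + 0.11² + 0.03² + 0.04² + 0.59² + 0.07² = 0.0256 + 0.0121 + 0.0009 + 0.0016 + 0.3481 + 0.0049 = 0.3932
B_I = 1 / 0.3932 = 2.5432
Σp_IIᵢ² = 0.18² + 0.06² + 0.28² + 0.15² + 0.27² + 0.06² = 0.0324 + 0.0036 + 0.0784 + 0.0225 + 0.0729 + 0.0036 = 0.2134
B_II = 1 / 0.2134 = 4.6860
Σp_IIIᵢ² = 0.02² + 0.22² + 0.04² + 0.25² + 0.05² + 0.42² = 0.0004 + 0.0484 + 0.0016 + 0.0625 + 0.0025 + 0.1764 = 0.2918
B_III = 1 / 0.2918 = 3.4270
Ranking by B (broadest → narrowest): morphospecies II (4.69) > morphospecies III (3.43) > morphospecies I (2.54)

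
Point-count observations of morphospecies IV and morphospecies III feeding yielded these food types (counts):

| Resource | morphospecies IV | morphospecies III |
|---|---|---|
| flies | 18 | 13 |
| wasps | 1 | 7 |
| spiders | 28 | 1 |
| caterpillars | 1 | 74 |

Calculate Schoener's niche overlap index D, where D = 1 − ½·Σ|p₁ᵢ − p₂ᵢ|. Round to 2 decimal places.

0.19

Proportions for morphospecies IV (n=48): 18/48=0.3750, 1/48=0.0208, 28/48=0.5833, 1/48=0.0208
Proportions for morphospecies III (n=95): 13/95=0.1368, 7/95=0.0737, 1/95=0.0105, 74/95=0.7789
Σ|p₁ᵢ − p₂ᵢ| = 0.2382 + 0.0529 + 0.5728 + 0.7581 = 1.6220
D = 1 − ½ × 1.6220 = 1 − 0.81100 = 0.18900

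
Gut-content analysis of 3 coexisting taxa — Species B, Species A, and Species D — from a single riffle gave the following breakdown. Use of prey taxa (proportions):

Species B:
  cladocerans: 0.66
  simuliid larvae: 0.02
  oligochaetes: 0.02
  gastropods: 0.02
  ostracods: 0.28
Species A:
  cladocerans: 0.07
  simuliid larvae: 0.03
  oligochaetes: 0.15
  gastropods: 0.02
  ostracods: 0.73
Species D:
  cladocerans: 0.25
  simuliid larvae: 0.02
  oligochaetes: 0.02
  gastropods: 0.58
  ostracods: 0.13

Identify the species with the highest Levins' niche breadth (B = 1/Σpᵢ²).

Σp_Bᵢ² = 0.66² + 0.02² + 0.02² + 0.02² + 0.28² = 0.4356 + 0.0004 + 0.0004 + 0.0004 + 0.0784 = 0.5152
B_B = 1 / 0.5152 = 1.9410
Σp_Aᵢ² = 0.07² + 0.03² + 0.15² + 0.02² + 0.73² = 0.0049 + 0.0009 + 0.0225 + 0.0004 + 0.5329 = 0.5616
B_A = 1 / 0.5616 = 1.7806
Σp_Dᵢ² = 0.25² + 0.02² + 0.02² + 0.58² + 0.13² = 0.0625 + 0.0004 + 0.0004 + 0.3364 + 0.0169 = 0.4166
B_D = 1 / 0.4166 = 2.4004
Highest B → broadest niche (most generalist): Species D (B = 2.40).

Species D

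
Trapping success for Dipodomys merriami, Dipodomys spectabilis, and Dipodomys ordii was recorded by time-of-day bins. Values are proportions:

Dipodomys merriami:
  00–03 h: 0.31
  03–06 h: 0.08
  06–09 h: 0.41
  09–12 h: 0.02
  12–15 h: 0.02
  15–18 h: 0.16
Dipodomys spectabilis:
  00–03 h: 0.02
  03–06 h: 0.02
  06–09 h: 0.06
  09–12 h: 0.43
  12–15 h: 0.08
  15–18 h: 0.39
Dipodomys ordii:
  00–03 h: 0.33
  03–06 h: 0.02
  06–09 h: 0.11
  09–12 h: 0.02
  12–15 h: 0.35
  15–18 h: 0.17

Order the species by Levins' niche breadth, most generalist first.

Dipodomys ordii > Dipodomys merriami > Dipodomys spectabilis

Σp_merrᵢ² = 0.31² + 0.08² + 0.41² + 0.02² + 0.02² + 0.16² = 0.0961 + 0.0064 + 0.1681 + 0.0004 + 0.0004 + 0.0256 = 0.2970
B_merr = 1 / 0.2970 = 3.3670
Σp_specᵢ² = 0.02² + 0.02² + 0.06² + 0.43² + 0.08² + 0.39² = 0.0004 + 0.0004 + 0.0036 + 0.1849 + 0.0064 + 0.1521 = 0.3478
B_spec = 1 / 0.3478 = 2.8752
Σp_ordiᵢ² = 0.33² + 0.02² + 0.11² + 0.02² + 0.35² + 0.17² = 0.1089 + 0.0004 + 0.0121 + 0.0004 + 0.1225 + 0.0289 = 0.2732
B_ordi = 1 / 0.2732 = 3.6603
Ranking by B (broadest → narrowest): Dipodomys ordii (3.66) > Dipodomys merriami (3.37) > Dipodomys spectabilis (2.88)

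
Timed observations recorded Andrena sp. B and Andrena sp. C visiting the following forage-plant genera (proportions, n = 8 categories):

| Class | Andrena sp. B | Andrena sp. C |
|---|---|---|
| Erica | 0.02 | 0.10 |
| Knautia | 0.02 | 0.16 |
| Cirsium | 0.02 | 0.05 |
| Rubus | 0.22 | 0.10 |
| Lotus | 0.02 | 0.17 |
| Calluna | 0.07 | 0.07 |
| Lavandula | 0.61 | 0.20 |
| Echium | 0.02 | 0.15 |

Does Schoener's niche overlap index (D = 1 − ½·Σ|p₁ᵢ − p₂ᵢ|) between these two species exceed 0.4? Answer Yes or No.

Yes

Σ|p₁ᵢ − p₂ᵢ| = 0.08 + 0.14 + 0.03 + 0.12 + 0.15 + 0.00 + 0.41 + 0.13 = 1.06
D = 1 − ½ × 1.06 = 1 − 0.530 = 0.4700
D = 0.4700 > 0.4 → Yes.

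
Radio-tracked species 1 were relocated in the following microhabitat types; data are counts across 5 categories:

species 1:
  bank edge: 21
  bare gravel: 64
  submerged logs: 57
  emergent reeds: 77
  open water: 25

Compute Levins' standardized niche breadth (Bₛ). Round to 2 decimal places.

Proportions for species 1 (n=244): 21/244=0.0861, 64/244=0.2623, 57/244=0.2336, 77/244=0.3156, 25/244=0.1025
Σpᵢ² = 0.0861² + 0.2623² + 0.2336² + 0.3156² + 0.1025² = 0.007413 + 0.068801 + 0.054569 + 0.099603 + 0.010506 = 0.240892
B = 1 / 0.240892 = 4.1512
Bₛ = (B − 1)/(n − 1) = (4.1512 − 1)/(5 − 1) = 3.1512/4 = 0.7878

0.79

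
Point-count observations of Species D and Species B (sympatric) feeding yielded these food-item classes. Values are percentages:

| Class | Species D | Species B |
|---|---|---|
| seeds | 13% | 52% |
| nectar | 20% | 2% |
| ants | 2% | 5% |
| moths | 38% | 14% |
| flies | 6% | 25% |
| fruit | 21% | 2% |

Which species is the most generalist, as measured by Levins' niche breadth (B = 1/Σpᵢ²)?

Convert percentages to proportions (divide by 100).
Σp_Dᵢ² = 0.13² + 0.20² + 0.02² + 0.38² + 0.06² + 0.21² = 0.0169 + 0.0400 + 0.0004 + 0.1444 + 0.0036 + 0.0441 = 0.2494
B_D = 1 / 0.2494 = 4.0096
Σp_Bᵢ² = 0.52² + 0.02² + 0.05² + 0.14² + 0.25² + 0.02² = 0.2704 + 0.0004 + 0.0025 + 0.0196 + 0.0625 + 0.0004 = 0.3558
B_B = 1 / 0.3558 = 2.8106
Highest B → broadest niche (most generalist): Species D (B = 4.01).

Species D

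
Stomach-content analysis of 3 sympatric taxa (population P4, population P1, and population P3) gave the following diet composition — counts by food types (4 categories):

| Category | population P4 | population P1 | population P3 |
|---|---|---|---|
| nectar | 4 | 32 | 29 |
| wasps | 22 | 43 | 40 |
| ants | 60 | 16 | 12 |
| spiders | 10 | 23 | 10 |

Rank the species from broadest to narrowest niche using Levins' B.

population P1 > population P3 > population P4

Proportions for population P4 (n=96): 4/96=0.0417, 22/96=0.2292, 60/96=0.6250, 10/96=0.1042
Proportions for population P1 (n=114): 32/114=0.2807, 43/114=0.3772, 16/114=0.1404, 23/114=0.2018
Proportions for population P3 (n=91): 29/91=0.3187, 40/91=0.4396, 12/91=0.1319, 10/91=0.1099
Σp_P4ᵢ² = 0.0417² + 0.2292² + 0.6250² + 0.1042² = 0.001739 + 0.052533 + 0.390625 + 0.010858 = 0.455755
B_P4 = 1 / 0.455755 = 2.1942
Σp_P1ᵢ² = 0.2807² + 0.3772² + 0.1404² + 0.2018² = 0.078792 + 0.142280 + 0.019712 + 0.040723 = 0.281507
B_P1 = 1 / 0.281507 = 3.5523
Σp_P3ᵢ² = 0.3187² + 0.4396² + 0.1319² + 0.1099² = 0.101570 + 0.193248 + 0.017398 + 0.012078 = 0.324294
B_P3 = 1 / 0.324294 = 3.0836
Ranking by B (broadest → narrowest): population P1 (3.55) > population P3 (3.08) > population P4 (2.19)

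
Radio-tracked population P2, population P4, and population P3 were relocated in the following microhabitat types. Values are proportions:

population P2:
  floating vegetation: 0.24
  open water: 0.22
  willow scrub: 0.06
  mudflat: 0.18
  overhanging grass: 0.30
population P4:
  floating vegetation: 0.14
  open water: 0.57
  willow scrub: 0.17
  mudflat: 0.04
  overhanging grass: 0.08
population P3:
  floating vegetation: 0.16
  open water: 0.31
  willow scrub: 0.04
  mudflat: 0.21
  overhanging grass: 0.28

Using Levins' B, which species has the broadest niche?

Σp_P2ᵢ² = 0.24² + 0.22² + 0.06² + 0.18² + 0.30² = 0.0576 + 0.0484 + 0.0036 + 0.0324 + 0.0900 = 0.2320
B_P2 = 1 / 0.2320 = 4.3103
Σp_P4ᵢ² = 0.14² + 0.57² + 0.17² + 0.04² + 0.08² = 0.0196 + 0.3249 + 0.0289 + 0.0016 + 0.0064 = 0.3814
B_P4 = 1 / 0.3814 = 2.6219
Σp_P3ᵢ² = 0.16² + 0.31² + 0.04² + 0.21² + 0.28² = 0.0256 + 0.0961 + 0.0016 + 0.0441 + 0.0784 = 0.2458
B_P3 = 1 / 0.2458 = 4.0683
Highest B → broadest niche (most generalist): population P2 (B = 4.31).

population P2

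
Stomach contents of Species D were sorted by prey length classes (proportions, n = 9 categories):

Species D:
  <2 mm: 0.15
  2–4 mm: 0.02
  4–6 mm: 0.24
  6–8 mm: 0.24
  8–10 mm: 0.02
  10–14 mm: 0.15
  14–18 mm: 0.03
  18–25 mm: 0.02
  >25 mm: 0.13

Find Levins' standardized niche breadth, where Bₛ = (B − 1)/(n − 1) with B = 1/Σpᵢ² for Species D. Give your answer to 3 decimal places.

0.573

Σpᵢ² = 0.15² + 0.02² + 0.24² + 0.24² + 0.02² + 0.15² + 0.03² + 0.02² + 0.13² = 0.0225 + 0.0004 + 0.0576 + 0.0576 + 0.0004 + 0.0225 + 0.0009 + 0.0004 + 0.0169 = 0.1792
B = 1 / 0.1792 = 5.58036
Bₛ = (B − 1)/(n − 1) = (5.58036 − 1)/(9 − 1) = 4.58036/8 = 0.57255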